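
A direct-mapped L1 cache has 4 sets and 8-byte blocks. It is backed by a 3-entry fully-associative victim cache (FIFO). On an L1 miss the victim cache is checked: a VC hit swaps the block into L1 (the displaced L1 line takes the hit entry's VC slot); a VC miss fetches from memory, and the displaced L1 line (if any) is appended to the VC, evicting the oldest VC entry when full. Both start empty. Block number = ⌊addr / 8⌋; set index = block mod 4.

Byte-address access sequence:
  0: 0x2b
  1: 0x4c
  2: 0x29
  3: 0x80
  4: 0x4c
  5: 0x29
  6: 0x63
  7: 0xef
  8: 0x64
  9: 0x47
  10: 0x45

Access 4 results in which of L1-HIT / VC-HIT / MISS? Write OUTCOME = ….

OUTCOME = VC-HIT

0: 0x2b (blk 5, set 1) → MISS  vc=[]
1: 0x4c (blk 9, set 1) → MISS  vc=[5]
2: 0x29 (blk 5, set 1) → VC-HIT  vc=[9]
3: 0x80 (blk 16, set 0) → MISS  vc=[9]
4: 0x4c (blk 9, set 1) → VC-HIT  vc=[5]
5: 0x29 (blk 5, set 1) → VC-HIT  vc=[9]
6: 0x63 (blk 12, set 0) → MISS  vc=[9, 16]
7: 0xef (blk 29, set 1) → MISS  vc=[9, 16, 5]
8: 0x64 (blk 12, set 0) → L1-HIT  vc=[9, 16, 5]
9: 0x47 (blk 8, set 0) → MISS  vc=[16, 5, 12]
10: 0x45 (blk 8, set 0) → L1-HIT  vc=[16, 5, 12]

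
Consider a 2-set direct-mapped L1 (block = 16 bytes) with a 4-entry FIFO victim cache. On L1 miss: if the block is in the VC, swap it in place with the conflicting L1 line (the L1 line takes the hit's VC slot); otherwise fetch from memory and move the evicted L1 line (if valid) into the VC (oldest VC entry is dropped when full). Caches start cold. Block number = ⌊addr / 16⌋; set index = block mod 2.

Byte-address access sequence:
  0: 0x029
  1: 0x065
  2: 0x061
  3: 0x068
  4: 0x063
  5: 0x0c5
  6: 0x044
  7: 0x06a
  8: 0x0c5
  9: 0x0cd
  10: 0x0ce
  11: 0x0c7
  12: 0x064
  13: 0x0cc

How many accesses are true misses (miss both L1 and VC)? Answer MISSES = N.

MISSES = 4

0: 0x29 (blk 2, set 0) → MISS  vc=[]
1: 0x65 (blk 6, set 0) → MISS  vc=[2]
2: 0x61 (blk 6, set 0) → L1-HIT  vc=[2]
3: 0x68 (blk 6, set 0) → L1-HIT  vc=[2]
4: 0x63 (blk 6, set 0) → L1-HIT  vc=[2]
5: 0xc5 (blk 12, set 0) → MISS  vc=[2, 6]
6: 0x44 (blk 4, set 0) → MISS  vc=[2, 6, 12]
7: 0x6a (blk 6, set 0) → VC-HIT  vc=[2, 4, 12]
8: 0xc5 (blk 12, set 0) → VC-HIT  vc=[2, 4, 6]
9: 0xcd (blk 12, set 0) → L1-HIT  vc=[2, 4, 6]
10: 0xce (blk 12, set 0) → L1-HIT  vc=[2, 4, 6]
11: 0xc7 (blk 12, set 0) → L1-HIT  vc=[2, 4, 6]
12: 0x64 (blk 6, set 0) → VC-HIT  vc=[2, 4, 12]
13: 0xcc (blk 12, set 0) → VC-HIT  vc=[2, 4, 6]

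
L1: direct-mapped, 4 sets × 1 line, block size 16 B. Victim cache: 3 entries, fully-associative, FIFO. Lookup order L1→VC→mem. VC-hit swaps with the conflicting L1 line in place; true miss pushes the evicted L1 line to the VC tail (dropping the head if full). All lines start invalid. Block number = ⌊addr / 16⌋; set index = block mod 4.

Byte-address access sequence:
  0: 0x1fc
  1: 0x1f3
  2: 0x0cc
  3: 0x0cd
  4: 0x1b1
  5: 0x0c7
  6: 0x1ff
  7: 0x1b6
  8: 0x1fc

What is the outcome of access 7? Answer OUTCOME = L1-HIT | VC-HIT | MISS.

OUTCOME = VC-HIT

  [0] addr=0x1fc blk=31 s=3: MISS | VC []
  [1] addr=0x1f3 blk=31 s=3: L1-HIT | VC []
  [2] addr=0xcc blk=12 s=0: MISS | VC []
  [3] addr=0xcd blk=12 s=0: L1-HIT | VC []
  [4] addr=0x1b1 blk=27 s=3: MISS | VC [31]
  [5] addr=0xc7 blk=12 s=0: L1-HIT | VC [31]
  [6] addr=0x1ff blk=31 s=3: VC-HIT | VC [27]
  [7] addr=0x1b6 blk=27 s=3: VC-HIT | VC [31]
  [8] addr=0x1fc blk=31 s=3: VC-HIT | VC [27]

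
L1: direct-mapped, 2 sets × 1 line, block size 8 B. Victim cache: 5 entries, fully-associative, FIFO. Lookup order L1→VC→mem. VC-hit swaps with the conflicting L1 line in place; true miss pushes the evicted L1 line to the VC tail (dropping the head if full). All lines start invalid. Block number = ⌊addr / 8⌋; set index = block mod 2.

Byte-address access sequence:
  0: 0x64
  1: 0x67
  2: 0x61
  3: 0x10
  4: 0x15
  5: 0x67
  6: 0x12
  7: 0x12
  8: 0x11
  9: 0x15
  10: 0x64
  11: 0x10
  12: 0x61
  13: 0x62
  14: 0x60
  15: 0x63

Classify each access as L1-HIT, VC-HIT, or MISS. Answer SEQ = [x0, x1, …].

SEQ = [MISS, L1-HIT, L1-HIT, MISS, L1-HIT, VC-HIT, VC-HIT, L1-HIT, L1-HIT, L1-HIT, VC-HIT, VC-HIT, VC-HIT, L1-HIT, L1-HIT, L1-HIT]

  [0] addr=0x64 blk=12 s=0: MISS | VC []
  [1] addr=0x67 blk=12 s=0: L1-HIT | VC []
  [2] addr=0x61 blk=12 s=0: L1-HIT | VC []
  [3] addr=0x10 blk=2 s=0: MISS | VC [12]
  [4] addr=0x15 blk=2 s=0: L1-HIT | VC [12]
  [5] addr=0x67 blk=12 s=0: VC-HIT | VC [2]
  [6] addr=0x12 blk=2 s=0: VC-HIT | VC [12]
  [7] addr=0x12 blk=2 s=0: L1-HIT | VC [12]
  [8] addr=0x11 blk=2 s=0: L1-HIT | VC [12]
  [9] addr=0x15 blk=2 s=0: L1-HIT | VC [12]
  [10] addr=0x64 blk=12 s=0: VC-HIT | VC [2]
  [11] addr=0x10 blk=2 s=0: VC-HIT | VC [12]
  [12] addr=0x61 blk=12 s=0: VC-HIT | VC [2]
  [13] addr=0x62 blk=12 s=0: L1-HIT | VC [2]
  [14] addr=0x60 blk=12 s=0: L1-HIT | VC [2]
  [15] addr=0x63 blk=12 s=0: L1-HIT | VC [2]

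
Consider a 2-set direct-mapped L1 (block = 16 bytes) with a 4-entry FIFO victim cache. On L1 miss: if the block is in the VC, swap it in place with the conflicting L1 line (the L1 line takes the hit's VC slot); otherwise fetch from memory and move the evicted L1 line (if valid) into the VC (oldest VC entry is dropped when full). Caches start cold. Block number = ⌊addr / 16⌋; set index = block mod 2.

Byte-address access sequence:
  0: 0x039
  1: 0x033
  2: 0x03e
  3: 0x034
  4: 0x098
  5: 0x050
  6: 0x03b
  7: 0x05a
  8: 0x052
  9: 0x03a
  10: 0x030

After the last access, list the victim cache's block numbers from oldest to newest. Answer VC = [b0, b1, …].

VC = [5, 9]

  [0] addr=0x39 blk=3 s=1: MISS | VC []
  [1] addr=0x33 blk=3 s=1: L1-HIT | VC []
  [2] addr=0x3e blk=3 s=1: L1-HIT | VC []
  [3] addr=0x34 blk=3 s=1: L1-HIT | VC []
  [4] addr=0x98 blk=9 s=1: MISS | VC [3]
  [5] addr=0x50 blk=5 s=1: MISS | VC [3, 9]
  [6] addr=0x3b blk=3 s=1: VC-HIT | VC [5, 9]
  [7] addr=0x5a blk=5 s=1: VC-HIT | VC [3, 9]
  [8] addr=0x52 blk=5 s=1: L1-HIT | VC [3, 9]
  [9] addr=0x3a blk=3 s=1: VC-HIT | VC [5, 9]
  [10] addr=0x30 blk=3 s=1: L1-HIT | VC [5, 9]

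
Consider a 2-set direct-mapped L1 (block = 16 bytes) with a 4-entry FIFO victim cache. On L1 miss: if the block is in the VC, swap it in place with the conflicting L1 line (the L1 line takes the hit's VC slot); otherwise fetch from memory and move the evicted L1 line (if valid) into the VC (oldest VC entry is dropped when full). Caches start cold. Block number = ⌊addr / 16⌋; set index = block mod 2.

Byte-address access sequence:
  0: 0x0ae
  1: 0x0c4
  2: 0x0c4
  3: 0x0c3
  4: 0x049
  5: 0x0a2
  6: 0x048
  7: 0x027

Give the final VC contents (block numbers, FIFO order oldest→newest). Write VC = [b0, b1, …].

  [0] addr=0xae blk=10 s=0: MISS | VC []
  [1] addr=0xc4 blk=12 s=0: MISS | VC [10]
  [2] addr=0xc4 blk=12 s=0: L1-HIT | VC [10]
  [3] addr=0xc3 blk=12 s=0: L1-HIT | VC [10]
  [4] addr=0x49 blk=4 s=0: MISS | VC [10, 12]
  [5] addr=0xa2 blk=10 s=0: VC-HIT | VC [4, 12]
  [6] addr=0x48 blk=4 s=0: VC-HIT | VC [10, 12]
  [7] addr=0x27 blk=2 s=0: MISS | VC [10, 12, 4]

VC = [10, 12, 4]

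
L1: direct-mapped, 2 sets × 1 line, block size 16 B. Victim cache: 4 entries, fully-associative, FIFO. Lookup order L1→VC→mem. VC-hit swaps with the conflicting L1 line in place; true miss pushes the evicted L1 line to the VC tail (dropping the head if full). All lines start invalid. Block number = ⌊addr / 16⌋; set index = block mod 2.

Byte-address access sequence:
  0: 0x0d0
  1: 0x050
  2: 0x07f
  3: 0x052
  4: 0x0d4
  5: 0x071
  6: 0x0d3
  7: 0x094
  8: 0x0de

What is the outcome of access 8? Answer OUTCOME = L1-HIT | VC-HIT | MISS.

#0 0xd0→b13/s1 MISS; vc=[]
#1 0x50→b5/s1 MISS; vc=[13]
#2 0x7f→b7/s1 MISS; vc=[13,5]
#3 0x52→b5/s1 VC-HIT; vc=[13,7]
#4 0xd4→b13/s1 VC-HIT; vc=[5,7]
#5 0x71→b7/s1 VC-HIT; vc=[5,13]
#6 0xd3→b13/s1 VC-HIT; vc=[5,7]
#7 0x94→b9/s1 MISS; vc=[5,7,13]
#8 0xde→b13/s1 VC-HIT; vc=[5,7,9]

OUTCOME = VC-HIT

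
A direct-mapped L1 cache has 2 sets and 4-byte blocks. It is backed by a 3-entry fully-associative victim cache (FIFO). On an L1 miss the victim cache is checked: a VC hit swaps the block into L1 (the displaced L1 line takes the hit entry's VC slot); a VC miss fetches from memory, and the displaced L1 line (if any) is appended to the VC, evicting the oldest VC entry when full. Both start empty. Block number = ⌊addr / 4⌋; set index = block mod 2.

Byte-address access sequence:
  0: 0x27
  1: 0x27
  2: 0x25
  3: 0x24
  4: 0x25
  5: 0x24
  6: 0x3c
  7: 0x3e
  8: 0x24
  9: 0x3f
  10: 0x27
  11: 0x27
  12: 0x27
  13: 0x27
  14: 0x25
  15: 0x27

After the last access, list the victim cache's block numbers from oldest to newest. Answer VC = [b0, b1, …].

0: 0x27 (blk 9, set 1) → MISS  vc=[]
1: 0x27 (blk 9, set 1) → L1-HIT  vc=[]
2: 0x25 (blk 9, set 1) → L1-HIT  vc=[]
3: 0x24 (blk 9, set 1) → L1-HIT  vc=[]
4: 0x25 (blk 9, set 1) → L1-HIT  vc=[]
5: 0x24 (blk 9, set 1) → L1-HIT  vc=[]
6: 0x3c (blk 15, set 1) → MISS  vc=[9]
7: 0x3e (blk 15, set 1) → L1-HIT  vc=[9]
8: 0x24 (blk 9, set 1) → VC-HIT  vc=[15]
9: 0x3f (blk 15, set 1) → VC-HIT  vc=[9]
10: 0x27 (blk 9, set 1) → VC-HIT  vc=[15]
11: 0x27 (blk 9, set 1) → L1-HIT  vc=[15]
12: 0x27 (blk 9, set 1) → L1-HIT  vc=[15]
13: 0x27 (blk 9, set 1) → L1-HIT  vc=[15]
14: 0x25 (blk 9, set 1) → L1-HIT  vc=[15]
15: 0x27 (blk 9, set 1) → L1-HIT  vc=[15]

VC = [15]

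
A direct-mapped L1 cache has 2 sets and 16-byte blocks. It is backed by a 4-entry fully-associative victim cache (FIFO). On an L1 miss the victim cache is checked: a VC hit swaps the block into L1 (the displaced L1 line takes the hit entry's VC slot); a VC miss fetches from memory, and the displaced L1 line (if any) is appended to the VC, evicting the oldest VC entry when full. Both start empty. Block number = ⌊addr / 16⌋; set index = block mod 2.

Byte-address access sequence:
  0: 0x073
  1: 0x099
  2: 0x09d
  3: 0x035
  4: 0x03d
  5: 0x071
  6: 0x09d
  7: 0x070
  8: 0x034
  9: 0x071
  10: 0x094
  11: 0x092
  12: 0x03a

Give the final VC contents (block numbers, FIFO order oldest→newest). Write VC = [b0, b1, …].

VC = [9, 7]

0: 0x73 (blk 7, set 1) → MISS  vc=[]
1: 0x99 (blk 9, set 1) → MISS  vc=[7]
2: 0x9d (blk 9, set 1) → L1-HIT  vc=[7]
3: 0x35 (blk 3, set 1) → MISS  vc=[7, 9]
4: 0x3d (blk 3, set 1) → L1-HIT  vc=[7, 9]
5: 0x71 (blk 7, set 1) → VC-HIT  vc=[3, 9]
6: 0x9d (blk 9, set 1) → VC-HIT  vc=[3, 7]
7: 0x70 (blk 7, set 1) → VC-HIT  vc=[3, 9]
8: 0x34 (blk 3, set 1) → VC-HIT  vc=[7, 9]
9: 0x71 (blk 7, set 1) → VC-HIT  vc=[3, 9]
10: 0x94 (blk 9, set 1) → VC-HIT  vc=[3, 7]
11: 0x92 (blk 9, set 1) → L1-HIT  vc=[3, 7]
12: 0x3a (blk 3, set 1) → VC-HIT  vc=[9, 7]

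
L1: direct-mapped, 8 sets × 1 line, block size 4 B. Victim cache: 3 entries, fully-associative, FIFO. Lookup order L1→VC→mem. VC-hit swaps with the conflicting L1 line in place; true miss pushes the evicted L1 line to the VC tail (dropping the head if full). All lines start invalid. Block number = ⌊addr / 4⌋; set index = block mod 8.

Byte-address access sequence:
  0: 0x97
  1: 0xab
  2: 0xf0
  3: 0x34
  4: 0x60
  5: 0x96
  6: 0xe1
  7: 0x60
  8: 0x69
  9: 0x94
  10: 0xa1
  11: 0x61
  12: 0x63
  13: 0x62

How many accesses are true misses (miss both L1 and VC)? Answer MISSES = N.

  [0] addr=0x97 blk=37 s=5: MISS | VC []
  [1] addr=0xab blk=42 s=2: MISS | VC []
  [2] addr=0xf0 blk=60 s=4: MISS | VC []
  [3] addr=0x34 blk=13 s=5: MISS | VC [37]
  [4] addr=0x60 blk=24 s=0: MISS | VC [37]
  [5] addr=0x96 blk=37 s=5: VC-HIT | VC [13]
  [6] addr=0xe1 blk=56 s=0: MISS | VC [13, 24]
  [7] addr=0x60 blk=24 s=0: VC-HIT | VC [13, 56]
  [8] addr=0x69 blk=26 s=2: MISS | VC [13, 56, 42]
  [9] addr=0x94 blk=37 s=5: L1-HIT | VC [13, 56, 42]
  [10] addr=0xa1 blk=40 s=0: MISS | VC [56, 42, 24]
  [11] addr=0x61 blk=24 s=0: VC-HIT | VC [56, 42, 40]
  [12] addr=0x63 blk=24 s=0: L1-HIT | VC [56, 42, 40]
  [13] addr=0x62 blk=24 s=0: L1-HIT | VC [56, 42, 40]

MISSES = 8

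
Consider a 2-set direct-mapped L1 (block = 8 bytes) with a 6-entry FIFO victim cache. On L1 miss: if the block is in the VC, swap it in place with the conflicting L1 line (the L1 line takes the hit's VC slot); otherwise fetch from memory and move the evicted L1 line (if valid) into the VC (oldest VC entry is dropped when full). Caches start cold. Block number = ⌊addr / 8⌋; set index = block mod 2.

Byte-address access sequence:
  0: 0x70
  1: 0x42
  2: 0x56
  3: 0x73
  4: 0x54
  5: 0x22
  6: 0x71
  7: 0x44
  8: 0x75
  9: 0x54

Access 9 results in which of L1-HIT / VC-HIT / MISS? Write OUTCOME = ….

0: 0x70 (blk 14, set 0) → MISS  vc=[]
1: 0x42 (blk 8, set 0) → MISS  vc=[14]
2: 0x56 (blk 10, set 0) → MISS  vc=[14, 8]
3: 0x73 (blk 14, set 0) → VC-HIT  vc=[10, 8]
4: 0x54 (blk 10, set 0) → VC-HIT  vc=[14, 8]
5: 0x22 (blk 4, set 0) → MISS  vc=[14, 8, 10]
6: 0x71 (blk 14, set 0) → VC-HIT  vc=[4, 8, 10]
7: 0x44 (blk 8, set 0) → VC-HIT  vc=[4, 14, 10]
8: 0x75 (blk 14, set 0) → VC-HIT  vc=[4, 8, 10]
9: 0x54 (blk 10, set 0) → VC-HIT  vc=[4, 8, 14]

OUTCOME = VC-HIT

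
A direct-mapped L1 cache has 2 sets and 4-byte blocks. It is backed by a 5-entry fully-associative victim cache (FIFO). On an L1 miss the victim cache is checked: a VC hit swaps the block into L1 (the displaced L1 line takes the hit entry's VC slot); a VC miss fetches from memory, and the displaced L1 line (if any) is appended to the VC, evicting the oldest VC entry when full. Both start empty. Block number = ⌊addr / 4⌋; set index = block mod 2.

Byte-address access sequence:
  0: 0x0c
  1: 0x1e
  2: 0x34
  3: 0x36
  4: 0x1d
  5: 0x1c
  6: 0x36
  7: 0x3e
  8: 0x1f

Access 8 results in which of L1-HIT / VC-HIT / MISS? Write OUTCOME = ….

#0 0xc→b3/s1 MISS; vc=[]
#1 0x1e→b7/s1 MISS; vc=[3]
#2 0x34→b13/s1 MISS; vc=[3,7]
#3 0x36→b13/s1 L1-HIT; vc=[3,7]
#4 0x1d→b7/s1 VC-HIT; vc=[3,13]
#5 0x1c→b7/s1 L1-HIT; vc=[3,13]
#6 0x36→b13/s1 VC-HIT; vc=[3,7]
#7 0x3e→b15/s1 MISS; vc=[3,7,13]
#8 0x1f→b7/s1 VC-HIT; vc=[3,15,13]

OUTCOME = VC-HIT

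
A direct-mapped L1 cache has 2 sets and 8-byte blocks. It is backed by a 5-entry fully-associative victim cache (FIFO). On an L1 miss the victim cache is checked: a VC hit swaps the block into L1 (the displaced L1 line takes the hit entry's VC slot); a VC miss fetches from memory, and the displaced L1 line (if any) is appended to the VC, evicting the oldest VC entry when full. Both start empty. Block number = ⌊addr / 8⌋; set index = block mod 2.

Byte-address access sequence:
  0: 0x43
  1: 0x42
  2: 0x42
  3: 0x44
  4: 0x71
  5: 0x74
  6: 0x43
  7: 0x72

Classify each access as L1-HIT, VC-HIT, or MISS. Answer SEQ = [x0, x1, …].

SEQ = [MISS, L1-HIT, L1-HIT, L1-HIT, MISS, L1-HIT, VC-HIT, VC-HIT]

#0 0x43→b8/s0 MISS; vc=[]
#1 0x42→b8/s0 L1-HIT; vc=[]
#2 0x42→b8/s0 L1-HIT; vc=[]
#3 0x44→b8/s0 L1-HIT; vc=[]
#4 0x71→b14/s0 MISS; vc=[8]
#5 0x74→b14/s0 L1-HIT; vc=[8]
#6 0x43→b8/s0 VC-HIT; vc=[14]
#7 0x72→b14/s0 VC-HIT; vc=[8]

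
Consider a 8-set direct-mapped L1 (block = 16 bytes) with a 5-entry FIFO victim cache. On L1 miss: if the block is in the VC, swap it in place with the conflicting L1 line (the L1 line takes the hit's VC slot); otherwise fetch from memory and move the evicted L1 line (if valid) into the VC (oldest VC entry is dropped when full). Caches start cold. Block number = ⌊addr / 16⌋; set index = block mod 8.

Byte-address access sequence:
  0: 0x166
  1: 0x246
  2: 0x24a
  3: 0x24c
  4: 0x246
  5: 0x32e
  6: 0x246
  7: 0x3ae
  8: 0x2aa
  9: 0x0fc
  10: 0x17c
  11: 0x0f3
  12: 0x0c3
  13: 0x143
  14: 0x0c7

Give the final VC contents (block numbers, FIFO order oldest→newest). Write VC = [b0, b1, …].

0: 0x166 (blk 22, set 6) → MISS  vc=[]
1: 0x246 (blk 36, set 4) → MISS  vc=[]
2: 0x24a (blk 36, set 4) → L1-HIT  vc=[]
3: 0x24c (blk 36, set 4) → L1-HIT  vc=[]
4: 0x246 (blk 36, set 4) → L1-HIT  vc=[]
5: 0x32e (blk 50, set 2) → MISS  vc=[]
6: 0x246 (blk 36, set 4) → L1-HIT  vc=[]
7: 0x3ae (blk 58, set 2) → MISS  vc=[50]
8: 0x2aa (blk 42, set 2) → MISS  vc=[50, 58]
9: 0xfc (blk 15, set 7) → MISS  vc=[50, 58]
10: 0x17c (blk 23, set 7) → MISS  vc=[50, 58, 15]
11: 0xf3 (blk 15, set 7) → VC-HIT  vc=[50, 58, 23]
12: 0xc3 (blk 12, set 4) → MISS  vc=[50, 58, 23, 36]
13: 0x143 (blk 20, set 4) → MISS  vc=[50, 58, 23, 36, 12]
14: 0xc7 (blk 12, set 4) → VC-HIT  vc=[50, 58, 23, 36, 20]

VC = [50, 58, 23, 36, 20]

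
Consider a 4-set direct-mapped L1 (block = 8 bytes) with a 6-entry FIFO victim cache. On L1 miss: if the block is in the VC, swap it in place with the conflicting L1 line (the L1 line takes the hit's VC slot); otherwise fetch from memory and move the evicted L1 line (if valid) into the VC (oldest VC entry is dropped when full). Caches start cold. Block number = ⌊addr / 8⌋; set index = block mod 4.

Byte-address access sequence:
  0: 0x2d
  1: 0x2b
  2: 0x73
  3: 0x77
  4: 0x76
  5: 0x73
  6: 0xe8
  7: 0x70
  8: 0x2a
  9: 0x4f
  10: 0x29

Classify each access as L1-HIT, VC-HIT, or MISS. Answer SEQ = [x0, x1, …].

SEQ = [MISS, L1-HIT, MISS, L1-HIT, L1-HIT, L1-HIT, MISS, L1-HIT, VC-HIT, MISS, VC-HIT]

0: 0x2d (blk 5, set 1) → MISS  vc=[]
1: 0x2b (blk 5, set 1) → L1-HIT  vc=[]
2: 0x73 (blk 14, set 2) → MISS  vc=[]
3: 0x77 (blk 14, set 2) → L1-HIT  vc=[]
4: 0x76 (blk 14, set 2) → L1-HIT  vc=[]
5: 0x73 (blk 14, set 2) → L1-HIT  vc=[]
6: 0xe8 (blk 29, set 1) → MISS  vc=[5]
7: 0x70 (blk 14, set 2) → L1-HIT  vc=[5]
8: 0x2a (blk 5, set 1) → VC-HIT  vc=[29]
9: 0x4f (blk 9, set 1) → MISS  vc=[29, 5]
10: 0x29 (blk 5, set 1) → VC-HIT  vc=[29, 9]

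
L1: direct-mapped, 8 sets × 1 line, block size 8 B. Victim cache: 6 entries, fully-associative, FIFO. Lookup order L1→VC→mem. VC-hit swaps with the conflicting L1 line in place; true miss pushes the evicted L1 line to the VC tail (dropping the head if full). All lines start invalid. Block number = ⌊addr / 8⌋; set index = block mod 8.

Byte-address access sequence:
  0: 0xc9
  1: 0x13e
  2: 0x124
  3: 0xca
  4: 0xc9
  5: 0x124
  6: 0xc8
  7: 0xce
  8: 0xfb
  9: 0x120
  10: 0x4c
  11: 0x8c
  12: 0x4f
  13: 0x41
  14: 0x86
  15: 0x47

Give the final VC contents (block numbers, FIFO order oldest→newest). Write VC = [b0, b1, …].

VC = [39, 25, 17, 16]

0: 0xc9 (blk 25, set 1) → MISS  vc=[]
1: 0x13e (blk 39, set 7) → MISS  vc=[]
2: 0x124 (blk 36, set 4) → MISS  vc=[]
3: 0xca (blk 25, set 1) → L1-HIT  vc=[]
4: 0xc9 (blk 25, set 1) → L1-HIT  vc=[]
5: 0x124 (blk 36, set 4) → L1-HIT  vc=[]
6: 0xc8 (blk 25, set 1) → L1-HIT  vc=[]
7: 0xce (blk 25, set 1) → L1-HIT  vc=[]
8: 0xfb (blk 31, set 7) → MISS  vc=[39]
9: 0x120 (blk 36, set 4) → L1-HIT  vc=[39]
10: 0x4c (blk 9, set 1) → MISS  vc=[39, 25]
11: 0x8c (blk 17, set 1) → MISS  vc=[39, 25, 9]
12: 0x4f (blk 9, set 1) → VC-HIT  vc=[39, 25, 17]
13: 0x41 (blk 8, set 0) → MISS  vc=[39, 25, 17]
14: 0x86 (blk 16, set 0) → MISS  vc=[39, 25, 17, 8]
15: 0x47 (blk 8, set 0) → VC-HIT  vc=[39, 25, 17, 16]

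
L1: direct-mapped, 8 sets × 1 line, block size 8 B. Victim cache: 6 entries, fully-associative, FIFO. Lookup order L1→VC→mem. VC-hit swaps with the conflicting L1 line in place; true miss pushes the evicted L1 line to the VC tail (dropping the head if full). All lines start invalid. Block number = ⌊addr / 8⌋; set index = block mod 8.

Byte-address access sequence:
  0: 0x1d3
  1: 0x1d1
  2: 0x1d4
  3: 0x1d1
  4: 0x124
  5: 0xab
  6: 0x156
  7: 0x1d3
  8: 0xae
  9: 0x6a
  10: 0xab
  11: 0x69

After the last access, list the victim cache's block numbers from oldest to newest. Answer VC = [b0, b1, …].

VC = [42, 21]

0: 0x1d3 (blk 58, set 2) → MISS  vc=[]
1: 0x1d1 (blk 58, set 2) → L1-HIT  vc=[]
2: 0x1d4 (blk 58, set 2) → L1-HIT  vc=[]
3: 0x1d1 (blk 58, set 2) → L1-HIT  vc=[]
4: 0x124 (blk 36, set 4) → MISS  vc=[]
5: 0xab (blk 21, set 5) → MISS  vc=[]
6: 0x156 (blk 42, set 2) → MISS  vc=[58]
7: 0x1d3 (blk 58, set 2) → VC-HIT  vc=[42]
8: 0xae (blk 21, set 5) → L1-HIT  vc=[42]
9: 0x6a (blk 13, set 5) → MISS  vc=[42, 21]
10: 0xab (blk 21, set 5) → VC-HIT  vc=[42, 13]
11: 0x69 (blk 13, set 5) → VC-HIT  vc=[42, 21]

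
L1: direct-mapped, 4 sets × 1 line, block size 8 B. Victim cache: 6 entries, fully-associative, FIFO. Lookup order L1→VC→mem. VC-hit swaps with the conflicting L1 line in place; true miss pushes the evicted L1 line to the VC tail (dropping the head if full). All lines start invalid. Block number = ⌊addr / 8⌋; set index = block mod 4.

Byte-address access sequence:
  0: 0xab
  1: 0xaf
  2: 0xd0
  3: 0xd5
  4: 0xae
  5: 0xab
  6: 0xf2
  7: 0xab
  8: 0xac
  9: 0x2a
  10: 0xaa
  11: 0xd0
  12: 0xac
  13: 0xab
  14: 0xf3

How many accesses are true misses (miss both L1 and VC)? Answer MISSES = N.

  [0] addr=0xab blk=21 s=1: MISS | VC []
  [1] addr=0xaf blk=21 s=1: L1-HIT | VC []
  [2] addr=0xd0 blk=26 s=2: MISS | VC []
  [3] addr=0xd5 blk=26 s=2: L1-HIT | VC []
  [4] addr=0xae blk=21 s=1: L1-HIT | VC []
  [5] addr=0xab blk=21 s=1: L1-HIT | VC []
  [6] addr=0xf2 blk=30 s=2: MISS | VC [26]
  [7] addr=0xab blk=21 s=1: L1-HIT | VC [26]
  [8] addr=0xac blk=21 s=1: L1-HIT | VC [26]
  [9] addr=0x2a blk=5 s=1: MISS | VC [26, 21]
  [10] addr=0xaa blk=21 s=1: VC-HIT | VC [26, 5]
  [11] addr=0xd0 blk=26 s=2: VC-HIT | VC [30, 5]
  [12] addr=0xac blk=21 s=1: L1-HIT | VC [30, 5]
  [13] addr=0xab blk=21 s=1: L1-HIT | VC [30, 5]
  [14] addr=0xf3 blk=30 s=2: VC-HIT | VC [26, 5]

MISSES = 4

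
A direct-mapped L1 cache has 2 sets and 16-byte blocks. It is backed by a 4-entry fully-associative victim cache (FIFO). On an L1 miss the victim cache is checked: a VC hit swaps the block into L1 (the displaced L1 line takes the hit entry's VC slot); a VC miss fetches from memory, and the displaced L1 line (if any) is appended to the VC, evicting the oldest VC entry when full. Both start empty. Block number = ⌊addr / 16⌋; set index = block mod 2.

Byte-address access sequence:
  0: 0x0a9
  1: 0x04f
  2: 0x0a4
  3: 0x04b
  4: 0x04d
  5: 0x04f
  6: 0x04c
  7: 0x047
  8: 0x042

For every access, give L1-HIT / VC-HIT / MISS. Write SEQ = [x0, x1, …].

SEQ = [MISS, MISS, VC-HIT, VC-HIT, L1-HIT, L1-HIT, L1-HIT, L1-HIT, L1-HIT]

0: 0xa9 (blk 10, set 0) → MISS  vc=[]
1: 0x4f (blk 4, set 0) → MISS  vc=[10]
2: 0xa4 (blk 10, set 0) → VC-HIT  vc=[4]
3: 0x4b (blk 4, set 0) → VC-HIT  vc=[10]
4: 0x4d (blk 4, set 0) → L1-HIT  vc=[10]
5: 0x4f (blk 4, set 0) → L1-HIT  vc=[10]
6: 0x4c (blk 4, set 0) → L1-HIT  vc=[10]
7: 0x47 (blk 4, set 0) → L1-HIT  vc=[10]
8: 0x42 (blk 4, set 0) → L1-HIT  vc=[10]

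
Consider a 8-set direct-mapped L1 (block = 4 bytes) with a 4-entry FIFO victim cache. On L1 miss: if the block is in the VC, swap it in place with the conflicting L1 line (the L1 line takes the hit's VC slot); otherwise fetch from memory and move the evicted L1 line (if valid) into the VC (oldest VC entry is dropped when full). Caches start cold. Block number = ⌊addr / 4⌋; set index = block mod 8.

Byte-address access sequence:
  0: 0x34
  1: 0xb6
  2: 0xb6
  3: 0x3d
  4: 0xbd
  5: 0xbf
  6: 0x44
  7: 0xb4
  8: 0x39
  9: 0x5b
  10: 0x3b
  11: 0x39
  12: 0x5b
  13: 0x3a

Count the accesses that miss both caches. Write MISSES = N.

MISSES = 7

  [0] addr=0x34 blk=13 s=5: MISS | VC []
  [1] addr=0xb6 blk=45 s=5: MISS | VC [13]
  [2] addr=0xb6 blk=45 s=5: L1-HIT | VC [13]
  [3] addr=0x3d blk=15 s=7: MISS | VC [13]
  [4] addr=0xbd blk=47 s=7: MISS | VC [13, 15]
  [5] addr=0xbf blk=47 s=7: L1-HIT | VC [13, 15]
  [6] addr=0x44 blk=17 s=1: MISS | VC [13, 15]
  [7] addr=0xb4 blk=45 s=5: L1-HIT | VC [13, 15]
  [8] addr=0x39 blk=14 s=6: MISS | VC [13, 15]
  [9] addr=0x5b blk=22 s=6: MISS | VC [13, 15, 14]
  [10] addr=0x3b blk=14 s=6: VC-HIT | VC [13, 15, 22]
  [11] addr=0x39 blk=14 s=6: L1-HIT | VC [13, 15, 22]
  [12] addr=0x5b blk=22 s=6: VC-HIT | VC [13, 15, 14]
  [13] addr=0x3a blk=14 s=6: VC-HIT | VC [13, 15, 22]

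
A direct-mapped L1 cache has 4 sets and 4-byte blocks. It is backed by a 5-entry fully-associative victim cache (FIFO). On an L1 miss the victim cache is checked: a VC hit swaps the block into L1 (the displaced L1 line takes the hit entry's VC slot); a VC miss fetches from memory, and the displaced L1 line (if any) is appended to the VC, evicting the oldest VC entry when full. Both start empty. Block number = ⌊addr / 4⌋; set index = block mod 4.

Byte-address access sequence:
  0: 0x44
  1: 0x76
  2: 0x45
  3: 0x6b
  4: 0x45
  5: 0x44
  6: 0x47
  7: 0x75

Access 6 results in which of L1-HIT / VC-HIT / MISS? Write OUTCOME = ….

OUTCOME = L1-HIT

0: 0x44 (blk 17, set 1) → MISS  vc=[]
1: 0x76 (blk 29, set 1) → MISS  vc=[17]
2: 0x45 (blk 17, set 1) → VC-HIT  vc=[29]
3: 0x6b (blk 26, set 2) → MISS  vc=[29]
4: 0x45 (blk 17, set 1) → L1-HIT  vc=[29]
5: 0x44 (blk 17, set 1) → L1-HIT  vc=[29]
6: 0x47 (blk 17, set 1) → L1-HIT  vc=[29]
7: 0x75 (blk 29, set 1) → VC-HIT  vc=[17]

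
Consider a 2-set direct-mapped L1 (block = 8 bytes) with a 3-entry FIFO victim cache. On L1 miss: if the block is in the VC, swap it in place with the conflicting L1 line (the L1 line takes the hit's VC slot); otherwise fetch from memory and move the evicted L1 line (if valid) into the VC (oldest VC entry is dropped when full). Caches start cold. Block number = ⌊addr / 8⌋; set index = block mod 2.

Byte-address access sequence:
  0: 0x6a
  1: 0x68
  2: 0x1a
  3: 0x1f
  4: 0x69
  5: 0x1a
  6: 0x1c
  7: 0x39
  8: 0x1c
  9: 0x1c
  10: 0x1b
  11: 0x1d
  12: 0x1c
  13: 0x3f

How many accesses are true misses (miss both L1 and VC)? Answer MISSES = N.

#0 0x6a→b13/s1 MISS; vc=[]
#1 0x68→b13/s1 L1-HIT; vc=[]
#2 0x1a→b3/s1 MISS; vc=[13]
#3 0x1f→b3/s1 L1-HIT; vc=[13]
#4 0x69→b13/s1 VC-HIT; vc=[3]
#5 0x1a→b3/s1 VC-HIT; vc=[13]
#6 0x1c→b3/s1 L1-HIT; vc=[13]
#7 0x39→b7/s1 MISS; vc=[13,3]
#8 0x1c→b3/s1 VC-HIT; vc=[13,7]
#9 0x1c→b3/s1 L1-HIT; vc=[13,7]
#10 0x1b→b3/s1 L1-HIT; vc=[13,7]
#11 0x1d→b3/s1 L1-HIT; vc=[13,7]
#12 0x1c→b3/s1 L1-HIT; vc=[13,7]
#13 0x3f→b7/s1 VC-HIT; vc=[13,3]

MISSES = 3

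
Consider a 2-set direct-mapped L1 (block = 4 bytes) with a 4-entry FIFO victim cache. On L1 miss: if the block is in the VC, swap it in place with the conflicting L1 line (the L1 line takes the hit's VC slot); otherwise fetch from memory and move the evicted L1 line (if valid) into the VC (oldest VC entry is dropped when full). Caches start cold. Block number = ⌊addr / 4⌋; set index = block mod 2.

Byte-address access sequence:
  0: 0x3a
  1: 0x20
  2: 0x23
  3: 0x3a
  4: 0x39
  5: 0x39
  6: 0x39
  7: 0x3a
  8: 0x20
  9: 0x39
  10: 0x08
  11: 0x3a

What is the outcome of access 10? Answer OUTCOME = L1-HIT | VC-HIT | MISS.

0: 0x3a (blk 14, set 0) → MISS  vc=[]
1: 0x20 (blk 8, set 0) → MISS  vc=[14]
2: 0x23 (blk 8, set 0) → L1-HIT  vc=[14]
3: 0x3a (blk 14, set 0) → VC-HIT  vc=[8]
4: 0x39 (blk 14, set 0) → L1-HIT  vc=[8]
5: 0x39 (blk 14, set 0) → L1-HIT  vc=[8]
6: 0x39 (blk 14, set 0) → L1-HIT  vc=[8]
7: 0x3a (blk 14, set 0) → L1-HIT  vc=[8]
8: 0x20 (blk 8, set 0) → VC-HIT  vc=[14]
9: 0x39 (blk 14, set 0) → VC-HIT  vc=[8]
10: 0x8 (blk 2, set 0) → MISS  vc=[8, 14]
11: 0x3a (blk 14, set 0) → VC-HIT  vc=[8, 2]

OUTCOME = MISS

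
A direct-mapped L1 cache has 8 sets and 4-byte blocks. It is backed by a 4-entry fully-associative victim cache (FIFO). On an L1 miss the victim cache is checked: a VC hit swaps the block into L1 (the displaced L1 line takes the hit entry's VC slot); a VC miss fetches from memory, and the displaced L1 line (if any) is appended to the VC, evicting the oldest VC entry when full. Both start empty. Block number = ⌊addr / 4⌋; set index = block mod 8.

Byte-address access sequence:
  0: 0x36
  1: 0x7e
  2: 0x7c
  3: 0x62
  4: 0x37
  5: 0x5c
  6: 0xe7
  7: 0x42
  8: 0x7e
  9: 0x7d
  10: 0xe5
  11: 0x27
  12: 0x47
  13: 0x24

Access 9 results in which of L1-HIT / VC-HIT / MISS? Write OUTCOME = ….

OUTCOME = L1-HIT

#0 0x36→b13/s5 MISS; vc=[]
#1 0x7e→b31/s7 MISS; vc=[]
#2 0x7c→b31/s7 L1-HIT; vc=[]
#3 0x62→b24/s0 MISS; vc=[]
#4 0x37→b13/s5 L1-HIT; vc=[]
#5 0x5c→b23/s7 MISS; vc=[31]
#6 0xe7→b57/s1 MISS; vc=[31]
#7 0x42→b16/s0 MISS; vc=[31,24]
#8 0x7e→b31/s7 VC-HIT; vc=[23,24]
#9 0x7d→b31/s7 L1-HIT; vc=[23,24]
#10 0xe5→b57/s1 L1-HIT; vc=[23,24]
#11 0x27→b9/s1 MISS; vc=[23,24,57]
#12 0x47→b17/s1 MISS; vc=[23,24,57,9]
#13 0x24→b9/s1 VC-HIT; vc=[23,24,57,17]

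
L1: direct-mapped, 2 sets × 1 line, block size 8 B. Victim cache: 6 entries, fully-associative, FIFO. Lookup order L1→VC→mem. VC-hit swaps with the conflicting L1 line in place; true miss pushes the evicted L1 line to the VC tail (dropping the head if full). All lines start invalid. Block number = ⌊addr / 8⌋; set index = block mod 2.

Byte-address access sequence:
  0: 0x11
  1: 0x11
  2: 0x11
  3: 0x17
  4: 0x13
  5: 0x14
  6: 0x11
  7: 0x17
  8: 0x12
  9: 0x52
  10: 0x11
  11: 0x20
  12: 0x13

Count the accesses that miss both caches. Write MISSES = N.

MISSES = 3

#0 0x11→b2/s0 MISS; vc=[]
#1 0x11→b2/s0 L1-HIT; vc=[]
#2 0x11→b2/s0 L1-HIT; vc=[]
#3 0x17→b2/s0 L1-HIT; vc=[]
#4 0x13→b2/s0 L1-HIT; vc=[]
#5 0x14→b2/s0 L1-HIT; vc=[]
#6 0x11→b2/s0 L1-HIT; vc=[]
#7 0x17→b2/s0 L1-HIT; vc=[]
#8 0x12→b2/s0 L1-HIT; vc=[]
#9 0x52→b10/s0 MISS; vc=[2]
#10 0x11→b2/s0 VC-HIT; vc=[10]
#11 0x20→b4/s0 MISS; vc=[10,2]
#12 0x13→b2/s0 VC-HIT; vc=[10,4]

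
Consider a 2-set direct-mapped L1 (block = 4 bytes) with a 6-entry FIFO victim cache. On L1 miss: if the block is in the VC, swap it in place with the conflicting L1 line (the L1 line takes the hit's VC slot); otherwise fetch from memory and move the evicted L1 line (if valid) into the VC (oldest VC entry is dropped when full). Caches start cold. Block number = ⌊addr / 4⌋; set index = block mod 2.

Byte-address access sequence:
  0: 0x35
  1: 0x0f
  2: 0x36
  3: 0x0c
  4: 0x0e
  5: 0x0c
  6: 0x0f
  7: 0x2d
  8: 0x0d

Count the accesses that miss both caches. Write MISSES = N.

MISSES = 3

  [0] addr=0x35 blk=13 s=1: MISS | VC []
  [1] addr=0xf blk=3 s=1: MISS | VC [13]
  [2] addr=0x36 blk=13 s=1: VC-HIT | VC [3]
  [3] addr=0xc blk=3 s=1: VC-HIT | VC [13]
  [4] addr=0xe blk=3 s=1: L1-HIT | VC [13]
  [5] addr=0xc blk=3 s=1: L1-HIT | VC [13]
  [6] addr=0xf blk=3 s=1: L1-HIT | VC [13]
  [7] addr=0x2d blk=11 s=1: MISS | VC [13, 3]
  [8] addr=0xd blk=3 s=1: VC-HIT | VC [13, 11]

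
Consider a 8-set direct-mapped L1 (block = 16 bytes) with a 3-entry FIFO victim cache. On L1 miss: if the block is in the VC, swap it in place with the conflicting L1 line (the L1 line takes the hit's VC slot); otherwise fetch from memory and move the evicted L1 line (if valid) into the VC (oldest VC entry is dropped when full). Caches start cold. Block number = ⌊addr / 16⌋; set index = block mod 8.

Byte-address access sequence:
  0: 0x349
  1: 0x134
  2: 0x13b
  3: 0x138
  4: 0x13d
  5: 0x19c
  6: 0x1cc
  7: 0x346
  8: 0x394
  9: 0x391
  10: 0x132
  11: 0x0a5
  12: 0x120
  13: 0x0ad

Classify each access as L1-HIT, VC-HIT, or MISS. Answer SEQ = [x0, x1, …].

SEQ = [MISS, MISS, L1-HIT, L1-HIT, L1-HIT, MISS, MISS, VC-HIT, MISS, L1-HIT, L1-HIT, MISS, MISS, VC-HIT]

  [0] addr=0x349 blk=52 s=4: MISS | VC []
  [1] addr=0x134 blk=19 s=3: MISS | VC []
  [2] addr=0x13b blk=19 s=3: L1-HIT | VC []
  [3] addr=0x138 blk=19 s=3: L1-HIT | VC []
  [4] addr=0x13d blk=19 s=3: L1-HIT | VC []
  [5] addr=0x19c blk=25 s=1: MISS | VC []
  [6] addr=0x1cc blk=28 s=4: MISS | VC [52]
  [7] addr=0x346 blk=52 s=4: VC-HIT | VC [28]
  [8] addr=0x394 blk=57 s=1: MISS | VC [28, 25]
  [9] addr=0x391 blk=57 s=1: L1-HIT | VC [28, 25]
  [10] addr=0x132 blk=19 s=3: L1-HIT | VC [28, 25]
  [11] addr=0xa5 blk=10 s=2: MISS | VC [28, 25]
  [12] addr=0x120 blk=18 s=2: MISS | VC [28, 25, 10]
  [13] addr=0xad blk=10 s=2: VC-HIT | VC [28, 25, 18]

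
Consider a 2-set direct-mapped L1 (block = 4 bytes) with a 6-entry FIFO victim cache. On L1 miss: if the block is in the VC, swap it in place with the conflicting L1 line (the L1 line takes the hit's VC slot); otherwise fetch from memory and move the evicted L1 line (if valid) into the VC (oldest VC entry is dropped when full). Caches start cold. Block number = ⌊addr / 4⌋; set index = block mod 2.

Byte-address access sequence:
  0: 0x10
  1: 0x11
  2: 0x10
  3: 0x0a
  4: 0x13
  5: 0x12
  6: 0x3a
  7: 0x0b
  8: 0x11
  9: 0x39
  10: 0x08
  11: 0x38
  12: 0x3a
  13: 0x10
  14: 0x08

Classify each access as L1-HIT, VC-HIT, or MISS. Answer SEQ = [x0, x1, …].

SEQ = [MISS, L1-HIT, L1-HIT, MISS, VC-HIT, L1-HIT, MISS, VC-HIT, VC-HIT, VC-HIT, VC-HIT, VC-HIT, L1-HIT, VC-HIT, VC-HIT]

#0 0x10→b4/s0 MISS; vc=[]
#1 0x11→b4/s0 L1-HIT; vc=[]
#2 0x10→b4/s0 L1-HIT; vc=[]
#3 0xa→b2/s0 MISS; vc=[4]
#4 0x13→b4/s0 VC-HIT; vc=[2]
#5 0x12→b4/s0 L1-HIT; vc=[2]
#6 0x3a→b14/s0 MISS; vc=[2,4]
#7 0xb→b2/s0 VC-HIT; vc=[14,4]
#8 0x11→b4/s0 VC-HIT; vc=[14,2]
#9 0x39→b14/s0 VC-HIT; vc=[4,2]
#10 0x8→b2/s0 VC-HIT; vc=[4,14]
#11 0x38→b14/s0 VC-HIT; vc=[4,2]
#12 0x3a→b14/s0 L1-HIT; vc=[4,2]
#13 0x10→b4/s0 VC-HIT; vc=[14,2]
#14 0x8→b2/s0 VC-HIT; vc=[14,4]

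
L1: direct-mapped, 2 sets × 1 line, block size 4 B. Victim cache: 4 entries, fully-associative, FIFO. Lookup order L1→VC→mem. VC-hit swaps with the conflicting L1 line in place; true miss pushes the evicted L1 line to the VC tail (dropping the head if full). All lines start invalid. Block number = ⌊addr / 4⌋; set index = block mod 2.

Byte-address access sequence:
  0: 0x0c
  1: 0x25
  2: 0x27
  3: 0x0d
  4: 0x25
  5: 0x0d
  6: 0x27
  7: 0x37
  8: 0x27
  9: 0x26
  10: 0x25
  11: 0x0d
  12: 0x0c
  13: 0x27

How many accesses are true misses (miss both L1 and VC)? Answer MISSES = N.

MISSES = 3

0: 0xc (blk 3, set 1) → MISS  vc=[]
1: 0x25 (blk 9, set 1) → MISS  vc=[3]
2: 0x27 (blk 9, set 1) → L1-HIT  vc=[3]
3: 0xd (blk 3, set 1) → VC-HIT  vc=[9]
4: 0x25 (blk 9, set 1) → VC-HIT  vc=[3]
5: 0xd (blk 3, set 1) → VC-HIT  vc=[9]
6: 0x27 (blk 9, set 1) → VC-HIT  vc=[3]
7: 0x37 (blk 13, set 1) → MISS  vc=[3, 9]
8: 0x27 (blk 9, set 1) → VC-HIT  vc=[3, 13]
9: 0x26 (blk 9, set 1) → L1-HIT  vc=[3, 13]
10: 0x25 (blk 9, set 1) → L1-HIT  vc=[3, 13]
11: 0xd (blk 3, set 1) → VC-HIT  vc=[9, 13]
12: 0xc (blk 3, set 1) → L1-HIT  vc=[9, 13]
13: 0x27 (blk 9, set 1) → VC-HIT  vc=[3, 13]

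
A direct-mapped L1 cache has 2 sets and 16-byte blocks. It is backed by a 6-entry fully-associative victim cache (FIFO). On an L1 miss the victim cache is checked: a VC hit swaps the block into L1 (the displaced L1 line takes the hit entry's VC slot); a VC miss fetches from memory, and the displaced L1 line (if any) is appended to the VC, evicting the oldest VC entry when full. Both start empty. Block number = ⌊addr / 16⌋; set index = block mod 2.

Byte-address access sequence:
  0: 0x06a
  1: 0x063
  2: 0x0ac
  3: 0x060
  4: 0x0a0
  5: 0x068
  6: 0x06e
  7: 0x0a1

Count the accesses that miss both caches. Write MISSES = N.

MISSES = 2

0: 0x6a (blk 6, set 0) → MISS  vc=[]
1: 0x63 (blk 6, set 0) → L1-HIT  vc=[]
2: 0xac (blk 10, set 0) → MISS  vc=[6]
3: 0x60 (blk 6, set 0) → VC-HIT  vc=[10]
4: 0xa0 (blk 10, set 0) → VC-HIT  vc=[6]
5: 0x68 (blk 6, set 0) → VC-HIT  vc=[10]
6: 0x6e (blk 6, set 0) → L1-HIT  vc=[10]
7: 0xa1 (blk 10, set 0) → VC-HIT  vc=[6]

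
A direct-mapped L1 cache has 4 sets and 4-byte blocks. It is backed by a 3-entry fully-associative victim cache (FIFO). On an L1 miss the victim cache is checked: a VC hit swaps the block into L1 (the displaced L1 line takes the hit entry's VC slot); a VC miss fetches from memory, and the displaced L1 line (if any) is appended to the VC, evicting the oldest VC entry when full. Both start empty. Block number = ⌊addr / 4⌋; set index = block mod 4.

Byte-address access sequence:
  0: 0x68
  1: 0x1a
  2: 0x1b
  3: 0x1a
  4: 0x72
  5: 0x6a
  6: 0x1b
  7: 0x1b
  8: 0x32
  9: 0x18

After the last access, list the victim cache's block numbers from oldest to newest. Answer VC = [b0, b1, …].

0: 0x68 (blk 26, set 2) → MISS  vc=[]
1: 0x1a (blk 6, set 2) → MISS  vc=[26]
2: 0x1b (blk 6, set 2) → L1-HIT  vc=[26]
3: 0x1a (blk 6, set 2) → L1-HIT  vc=[26]
4: 0x72 (blk 28, set 0) → MISS  vc=[26]
5: 0x6a (blk 26, set 2) → VC-HIT  vc=[6]
6: 0x1b (blk 6, set 2) → VC-HIT  vc=[26]
7: 0x1b (blk 6, set 2) → L1-HIT  vc=[26]
8: 0x32 (blk 12, set 0) → MISS  vc=[26, 28]
9: 0x18 (blk 6, set 2) → L1-HIT  vc=[26, 28]

VC = [26, 28]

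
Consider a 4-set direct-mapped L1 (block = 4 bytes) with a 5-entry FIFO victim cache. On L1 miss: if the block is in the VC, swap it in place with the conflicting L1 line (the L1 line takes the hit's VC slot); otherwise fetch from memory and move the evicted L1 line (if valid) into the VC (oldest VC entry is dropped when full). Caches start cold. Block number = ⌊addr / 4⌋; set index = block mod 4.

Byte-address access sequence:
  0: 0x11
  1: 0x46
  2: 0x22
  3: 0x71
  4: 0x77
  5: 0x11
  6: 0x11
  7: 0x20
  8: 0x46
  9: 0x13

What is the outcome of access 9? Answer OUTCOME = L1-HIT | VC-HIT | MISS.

#0 0x11→b4/s0 MISS; vc=[]
#1 0x46→b17/s1 MISS; vc=[]
#2 0x22→b8/s0 MISS; vc=[4]
#3 0x71→b28/s0 MISS; vc=[4,8]
#4 0x77→b29/s1 MISS; vc=[4,8,17]
#5 0x11→b4/s0 VC-HIT; vc=[28,8,17]
#6 0x11→b4/s0 L1-HIT; vc=[28,8,17]
#7 0x20→b8/s0 VC-HIT; vc=[28,4,17]
#8 0x46→b17/s1 VC-HIT; vc=[28,4,29]
#9 0x13→b4/s0 VC-HIT; vc=[28,8,29]

OUTCOME = VC-HIT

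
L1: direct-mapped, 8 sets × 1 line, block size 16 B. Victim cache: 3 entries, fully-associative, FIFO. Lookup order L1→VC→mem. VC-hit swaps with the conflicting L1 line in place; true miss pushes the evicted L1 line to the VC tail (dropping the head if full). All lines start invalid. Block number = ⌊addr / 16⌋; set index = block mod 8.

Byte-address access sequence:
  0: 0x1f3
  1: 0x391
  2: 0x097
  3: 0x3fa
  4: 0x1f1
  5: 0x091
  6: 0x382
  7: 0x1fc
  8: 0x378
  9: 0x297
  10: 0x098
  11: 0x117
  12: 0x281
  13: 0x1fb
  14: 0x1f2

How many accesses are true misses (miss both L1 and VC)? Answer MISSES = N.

0: 0x1f3 (blk 31, set 7) → MISS  vc=[]
1: 0x391 (blk 57, set 1) → MISS  vc=[]
2: 0x97 (blk 9, set 1) → MISS  vc=[57]
3: 0x3fa (blk 63, set 7) → MISS  vc=[57, 31]
4: 0x1f1 (blk 31, set 7) → VC-HIT  vc=[57, 63]
5: 0x91 (blk 9, set 1) → L1-HIT  vc=[57, 63]
6: 0x382 (blk 56, set 0) → MISS  vc=[57, 63]
7: 0x1fc (blk 31, set 7) → L1-HIT  vc=[57, 63]
8: 0x378 (blk 55, set 7) → MISS  vc=[57, 63, 31]
9: 0x297 (blk 41, set 1) → MISS  vc=[63, 31, 9]
10: 0x98 (blk 9, set 1) → VC-HIT  vc=[63, 31, 41]
11: 0x117 (blk 17, set 1) → MISS  vc=[31, 41, 9]
12: 0x281 (blk 40, set 0) → MISS  vc=[41, 9, 56]
13: 0x1fb (blk 31, set 7) → MISS  vc=[9, 56, 55]
14: 0x1f2 (blk 31, set 7) → L1-HIT  vc=[9, 56, 55]

MISSES = 10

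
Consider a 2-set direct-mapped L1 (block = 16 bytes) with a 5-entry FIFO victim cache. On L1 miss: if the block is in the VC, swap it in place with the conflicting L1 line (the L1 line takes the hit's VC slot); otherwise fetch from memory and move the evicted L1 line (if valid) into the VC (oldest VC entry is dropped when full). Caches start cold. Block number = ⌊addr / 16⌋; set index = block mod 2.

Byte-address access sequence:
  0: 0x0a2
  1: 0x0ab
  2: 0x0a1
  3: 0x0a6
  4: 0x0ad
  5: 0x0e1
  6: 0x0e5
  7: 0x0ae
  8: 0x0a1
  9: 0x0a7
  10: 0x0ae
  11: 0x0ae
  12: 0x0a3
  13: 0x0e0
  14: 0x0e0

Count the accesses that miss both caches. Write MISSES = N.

MISSES = 2

  [0] addr=0xa2 blk=10 s=0: MISS | VC []
  [1] addr=0xab blk=10 s=0: L1-HIT | VC []
  [2] addr=0xa1 blk=10 s=0: L1-HIT | VC []
  [3] addr=0xa6 blk=10 s=0: L1-HIT | VC []
  [4] addr=0xad blk=10 s=0: L1-HIT | VC []
  [5] addr=0xe1 blk=14 s=0: MISS | VC [10]
  [6] addr=0xe5 blk=14 s=0: L1-HIT | VC [10]
  [7] addr=0xae blk=10 s=0: VC-HIT | VC [14]
  [8] addr=0xa1 blk=10 s=0: L1-HIT | VC [14]
  [9] addr=0xa7 blk=10 s=0: L1-HIT | VC [14]
  [10] addr=0xae blk=10 s=0: L1-HIT | VC [14]
  [11] addr=0xae blk=10 s=0: L1-HIT | VC [14]
  [12] addr=0xa3 blk=10 s=0: L1-HIT | VC [14]
  [13] addr=0xe0 blk=14 s=0: VC-HIT | VC [10]
  [14] addr=0xe0 blk=14 s=0: L1-HIT | VC [10]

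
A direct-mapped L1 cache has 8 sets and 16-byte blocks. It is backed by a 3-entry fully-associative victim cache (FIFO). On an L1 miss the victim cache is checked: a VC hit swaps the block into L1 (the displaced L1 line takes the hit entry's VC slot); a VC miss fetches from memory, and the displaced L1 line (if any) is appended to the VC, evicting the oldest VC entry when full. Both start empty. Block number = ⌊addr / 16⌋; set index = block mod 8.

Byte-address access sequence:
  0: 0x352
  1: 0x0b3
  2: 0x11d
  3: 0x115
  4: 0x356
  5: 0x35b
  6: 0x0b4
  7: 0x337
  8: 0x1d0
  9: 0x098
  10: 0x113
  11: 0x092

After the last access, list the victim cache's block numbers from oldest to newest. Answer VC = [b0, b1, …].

VC = [11, 53, 17]

  [0] addr=0x352 blk=53 s=5: MISS | VC []
  [1] addr=0xb3 blk=11 s=3: MISS | VC []
  [2] addr=0x11d blk=17 s=1: MISS | VC []
  [3] addr=0x115 blk=17 s=1: L1-HIT | VC []
  [4] addr=0x356 blk=53 s=5: L1-HIT | VC []
  [5] addr=0x35b blk=53 s=5: L1-HIT | VC []
  [6] addr=0xb4 blk=11 s=3: L1-HIT | VC []
  [7] addr=0x337 blk=51 s=3: MISS | VC [11]
  [8] addr=0x1d0 blk=29 s=5: MISS | VC [11, 53]
  [9] addr=0x98 blk=9 s=1: MISS | VC [11, 53, 17]
  [10] addr=0x113 blk=17 s=1: VC-HIT | VC [11, 53, 9]
  [11] addr=0x92 blk=9 s=1: VC-HIT | VC [11, 53, 17]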